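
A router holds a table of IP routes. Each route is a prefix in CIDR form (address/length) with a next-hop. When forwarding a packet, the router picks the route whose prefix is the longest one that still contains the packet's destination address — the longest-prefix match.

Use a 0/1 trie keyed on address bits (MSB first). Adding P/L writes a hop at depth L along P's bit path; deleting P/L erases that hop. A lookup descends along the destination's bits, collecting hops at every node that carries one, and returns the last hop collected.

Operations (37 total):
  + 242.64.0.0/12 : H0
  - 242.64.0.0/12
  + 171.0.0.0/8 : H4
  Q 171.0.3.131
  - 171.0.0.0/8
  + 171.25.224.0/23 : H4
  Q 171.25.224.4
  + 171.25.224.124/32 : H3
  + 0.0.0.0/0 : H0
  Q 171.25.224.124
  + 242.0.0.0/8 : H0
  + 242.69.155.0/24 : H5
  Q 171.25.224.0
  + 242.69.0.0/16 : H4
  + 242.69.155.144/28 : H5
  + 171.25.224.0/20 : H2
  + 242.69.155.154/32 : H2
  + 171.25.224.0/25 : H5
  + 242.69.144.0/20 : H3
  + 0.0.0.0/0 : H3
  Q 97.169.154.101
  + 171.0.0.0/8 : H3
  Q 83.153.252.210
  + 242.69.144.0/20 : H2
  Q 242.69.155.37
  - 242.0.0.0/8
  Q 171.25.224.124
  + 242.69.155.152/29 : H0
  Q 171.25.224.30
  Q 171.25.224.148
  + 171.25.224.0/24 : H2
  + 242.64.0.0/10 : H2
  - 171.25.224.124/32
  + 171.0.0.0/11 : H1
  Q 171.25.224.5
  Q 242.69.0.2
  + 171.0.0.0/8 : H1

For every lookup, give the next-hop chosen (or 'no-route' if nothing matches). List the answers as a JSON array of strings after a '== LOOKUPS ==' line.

Trace:
  + 242.64.0.0/12 (H0) depth=12
  del 242.64.0.0/12 (clear depth 12)
  + 171.0.0.0/8 (H4) depth=8
  Q 171.0.3.131: descend 10101011 ; hops seen [H4] ; pick H4
  del 171.0.0.0/8 (clear depth 8)
  + 171.25.224.0/23 (H4) depth=23
  Q 171.25.224.4: descend 10101011000110011110000 ; hops seen [H4] ; pick H4
  + 171.25.224.124/32 (H3) depth=32
  + 0.0.0.0/0 (H0) depth=0
  Q 171.25.224.124: descend 10101011000110011110000001111100 ; hops seen [H0,H4,H3] ; pick H3
  + 242.0.0.0/8 (H0) depth=8
  + 242.69.155.0/24 (H5) depth=24
  Q 171.25.224.0: descend 1010101100011001111000000 ; hops seen [H0,H4] ; pick H4
  + 242.69.0.0/16 (H4) depth=16
  + 242.69.155.144/28 (H5) depth=28
  + 171.25.224.0/20 (H2) depth=20
  + 242.69.155.154/32 (H2) depth=32
  + 171.25.224.0/25 (H5) depth=25
  + 242.69.144.0/20 (H3) depth=20
  + 0.0.0.0/0 (H3) depth=0
  Q 97.169.154.101: descend ε ; hops seen [H3] ; pick H3
  + 171.0.0.0/8 (H3) depth=8
  Q 83.153.252.210: descend ε ; hops seen [H3] ; pick H3
  + 242.69.144.0/20 (H2) depth=20
  Q 242.69.155.37: descend 111100100100010110011011 ; hops seen [H3,H0,H4,H2,H5] ; pick H5
  del 242.0.0.0/8 (clear depth 8)
  Q 171.25.224.124: descend 10101011000110011110000001111100 ; hops seen [H3,H3,H2,H4,H5,H3] ; pick H3
  + 242.69.155.152/29 (H0) depth=29
  Q 171.25.224.30: descend 1010101100011001111000000 ; hops seen [H3,H3,H2,H4,H5] ; pick H5
  Q 171.25.224.148: descend 101010110001100111100000 ; hops seen [H3,H3,H2,H4] ; pick H4
  + 171.25.224.0/24 (H2) depth=24
  + 242.64.0.0/10 (H2) depth=10
  del 171.25.224.124/32 (clear depth 32)
  + 171.0.0.0/11 (H1) depth=11
  Q 171.25.224.5: descend 1010101100011001111000000 ; hops seen [H3,H3,H1,H2,H4,H2,H5] ; pick H5
  Q 242.69.0.2: descend 1111001001000101 ; hops seen [H3,H2,H4] ; pick H4
  + 171.0.0.0/8 (H1) depth=8

== LOOKUPS ==
["H4","H4","H3","H4","H3","H3","H5","H3","H5","H4","H5","H4"]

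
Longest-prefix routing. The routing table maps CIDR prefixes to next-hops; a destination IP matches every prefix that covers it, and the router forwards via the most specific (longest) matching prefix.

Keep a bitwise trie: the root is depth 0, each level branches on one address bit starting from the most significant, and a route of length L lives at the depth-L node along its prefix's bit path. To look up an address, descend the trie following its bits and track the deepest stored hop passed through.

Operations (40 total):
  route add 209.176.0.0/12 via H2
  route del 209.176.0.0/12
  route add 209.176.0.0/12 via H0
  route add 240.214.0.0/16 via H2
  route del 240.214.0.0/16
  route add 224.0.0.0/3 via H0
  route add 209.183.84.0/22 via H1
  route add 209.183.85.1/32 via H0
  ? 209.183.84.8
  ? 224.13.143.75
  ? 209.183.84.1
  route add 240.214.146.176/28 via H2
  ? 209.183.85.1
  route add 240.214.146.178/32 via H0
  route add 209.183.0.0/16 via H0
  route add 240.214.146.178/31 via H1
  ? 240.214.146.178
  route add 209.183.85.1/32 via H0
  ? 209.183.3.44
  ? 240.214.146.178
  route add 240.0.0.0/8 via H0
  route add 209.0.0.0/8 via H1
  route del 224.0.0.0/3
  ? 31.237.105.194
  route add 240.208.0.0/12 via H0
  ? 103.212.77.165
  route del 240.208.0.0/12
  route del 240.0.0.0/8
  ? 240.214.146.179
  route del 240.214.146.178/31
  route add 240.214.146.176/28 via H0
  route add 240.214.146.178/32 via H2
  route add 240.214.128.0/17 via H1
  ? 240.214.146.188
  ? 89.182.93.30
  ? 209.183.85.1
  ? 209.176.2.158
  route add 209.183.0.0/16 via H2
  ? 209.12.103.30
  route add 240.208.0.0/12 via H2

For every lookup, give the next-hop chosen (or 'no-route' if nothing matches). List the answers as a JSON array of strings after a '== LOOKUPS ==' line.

Apply in order:
  + 209.176.0.0/12 (H2) depth=12
  del 209.176.0.0/12 (clear depth 12)
  + 209.176.0.0/12 (H0) depth=12
  + 240.214.0.0/16 (H2) depth=16
  del 240.214.0.0/16 (clear depth 16)
  + 224.0.0.0/3 (H0) depth=3
  + 209.183.84.0/22 (H1) depth=22
  + 209.183.85.1/32 (H0) depth=32
  lookup 209.183.84.8: bits 11010001101101110101010 walk d0:-→d1:-→d2:-→d3:-→d4:-→d5:-→d6:-→d7:-→d8:-→d9:-→d10:-→d11:-→d12:H0→d13:-→d14:-→d15:-→d16:-→d17:-→d18:-→d19:-→d20:-→d21:-→d22:H1→d23:- -> H1
  lookup 224.13.143.75: bits 111 walk d0:-→d1:-→d2:-→d3:H0 -> H0
  lookup 209.183.84.1: bits 11010001101101110101010 walk d0:-→d1:-→d2:-→d3:-→d4:-→d5:-→d6:-→d7:-→d8:-→d9:-→d10:-→d11:-→d12:H0→d13:-→d14:-→d15:-→d16:-→d17:-→d18:-→d19:-→d20:-→d21:-→d22:H1→d23:- -> H1
  + 240.214.146.176/28 (H2) depth=28
  lookup 209.183.85.1: bits 11010001101101110101010100000001 walk d0:-→d1:-→d2:-→d3:-→d4:-→d5:-→d6:-→d7:-→d8:-→d9:-→d10:-→d11:-→d12:H0→d13:-→d14:-→d15:-→d16:-→d17:-→d18:-→d19:-→d20:-→d21:-→d22:H1→d23:-→d24:-→d25:-→d26:-→d27:-→d28:-→d29:-→d30:-→d31:-→d32:H0 -> H0
  + 240.214.146.178/32 (H0) depth=32
  + 209.183.0.0/16 (H0) depth=16
  + 240.214.146.178/31 (H1) depth=31
  lookup 240.214.146.178: bits 11110000110101101001001010110010 walk d0:-→d1:-→d2:-→d3:H0→d4:-→d5:-→d6:-→d7:-→d8:-→d9:-→d10:-→d11:-→d12:-→d13:-→d14:-→d15:-→d16:-→d17:-→d18:-→d19:-→d20:-→d21:-→d22:-→d23:-→d24:-→d25:-→d26:-→d27:-→d28:H2→d29:-→d30:-→d31:H1→d32:H0 -> H0
  + 209.183.85.1/32 (H0) depth=32
  lookup 209.183.3.44: bits 11010001101101110 walk d0:-→d1:-→d2:-→d3:-→d4:-→d5:-→d6:-→d7:-→d8:-→d9:-→d10:-→d11:-→d12:H0→d13:-→d14:-→d15:-→d16:H0→d17:- -> H0
  lookup 240.214.146.178: bits 11110000110101101001001010110010 walk d0:-→d1:-→d2:-→d3:H0→d4:-→d5:-→d6:-→d7:-→d8:-→d9:-→d10:-→d11:-→d12:-→d13:-→d14:-→d15:-→d16:-→d17:-→d18:-→d19:-→d20:-→d21:-→d22:-→d23:-→d24:-→d25:-→d26:-→d27:-→d28:H2→d29:-→d30:-→d31:H1→d32:H0 -> H0
  + 240.0.0.0/8 (H0) depth=8
  + 209.0.0.0/8 (H1) depth=8
  del 224.0.0.0/3 (clear depth 3)
  lookup 31.237.105.194: bits ε walk d0:- -> no-route
  + 240.208.0.0/12 (H0) depth=12
  lookup 103.212.77.165: bits ε walk d0:- -> no-route
  del 240.208.0.0/12 (clear depth 12)
  del 240.0.0.0/8 (clear depth 8)
  lookup 240.214.146.179: bits 1111000011010110100100101011001 walk d0:-→d1:-→d2:-→d3:-→d4:-→d5:-→d6:-→d7:-→d8:-→d9:-→d10:-→d11:-→d12:-→d13:-→d14:-→d15:-→d16:-→d17:-→d18:-→d19:-→d20:-→d21:-→d22:-→d23:-→d24:-→d25:-→d26:-→d27:-→d28:H2→d29:-→d30:-→d31:H1 -> H1
  del 240.214.146.178/31 (clear depth 31)
  + 240.214.146.176/28 (H0) depth=28
  + 240.214.146.178/32 (H2) depth=32
  + 240.214.128.0/17 (H1) depth=17
  lookup 240.214.146.188: bits 1111000011010110100100101011 walk d0:-→d1:-→d2:-→d3:-→d4:-→d5:-→d6:-→d7:-→d8:-→d9:-→d10:-→d11:-→d12:-→d13:-→d14:-→d15:-→d16:-→d17:H1→d18:-→d19:-→d20:-→d21:-→d22:-→d23:-→d24:-→d25:-→d26:-→d27:-→d28:H0 -> H0
  lookup 89.182.93.30: bits ε walk d0:- -> no-route
  lookup 209.183.85.1: bits 11010001101101110101010100000001 walk d0:-→d1:-→d2:-→d3:-→d4:-→d5:-→d6:-→d7:-→d8:H1→d9:-→d10:-→d11:-→d12:H0→d13:-→d14:-→d15:-→d16:H0→d17:-→d18:-→d19:-→d20:-→d21:-→d22:H1→d23:-→d24:-→d25:-→d26:-→d27:-→d28:-→d29:-→d30:-→d31:-→d32:H0 -> H0
  lookup 209.176.2.158: bits 1101000110110 walk d0:-→d1:-→d2:-→d3:-→d4:-→d5:-→d6:-→d7:-→d8:H1→d9:-→d10:-→d11:-→d12:H0→d13:- -> H0
  + 209.183.0.0/16 (H2) depth=16
  lookup 209.12.103.30: bits 11010001 walk d0:-→d1:-→d2:-→d3:-→d4:-→d5:-→d6:-→d7:-→d8:H1 -> H1
  + 240.208.0.0/12 (H2) depth=12

== LOOKUPS ==
["H1","H0","H1","H0","H0","H0","H0","no-route","no-route","H1","H0","no-route","H0","H0","H1"]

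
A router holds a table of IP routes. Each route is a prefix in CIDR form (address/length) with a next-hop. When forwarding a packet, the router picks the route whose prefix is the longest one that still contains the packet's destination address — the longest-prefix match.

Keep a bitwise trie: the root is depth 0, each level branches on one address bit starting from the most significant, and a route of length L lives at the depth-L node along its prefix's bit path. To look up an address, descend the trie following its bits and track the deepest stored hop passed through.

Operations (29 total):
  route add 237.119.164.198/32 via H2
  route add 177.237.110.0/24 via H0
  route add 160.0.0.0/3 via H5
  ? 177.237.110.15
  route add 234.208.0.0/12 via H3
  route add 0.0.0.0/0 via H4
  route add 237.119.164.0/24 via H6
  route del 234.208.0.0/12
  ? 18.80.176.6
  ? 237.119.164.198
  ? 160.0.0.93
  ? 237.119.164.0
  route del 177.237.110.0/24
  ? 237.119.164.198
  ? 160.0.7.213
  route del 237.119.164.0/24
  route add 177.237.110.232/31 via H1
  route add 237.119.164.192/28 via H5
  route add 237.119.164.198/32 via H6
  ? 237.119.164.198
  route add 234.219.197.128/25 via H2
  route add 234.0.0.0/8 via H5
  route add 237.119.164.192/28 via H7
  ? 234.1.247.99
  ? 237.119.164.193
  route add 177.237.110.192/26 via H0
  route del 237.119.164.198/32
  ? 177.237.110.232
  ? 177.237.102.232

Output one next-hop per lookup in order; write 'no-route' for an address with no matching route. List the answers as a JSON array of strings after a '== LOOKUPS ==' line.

Trace:
  add 237.119.164.198/32 -> H2 at depth 32
  add 177.237.110.0/24 -> H0 at depth 24
  add 160.0.0.0/3 -> H5 at depth 3
  ? 177.237.110.15  path d0:-→d1:-→d2:-→d3:H5→d4:-→d5:-→d6:-→d7:-→d8:-→d9:-→d10:-→d11:-→d12:-→d13:-→d14:-→d15:-→d16:-→d17:-→d18:-→d19:-→d20:-→d21:-→d22:-→d23:-→d24:H0  best=H0
  add 234.208.0.0/12 -> H3 at depth 12
  add 0.0.0.0/0 -> H4 at depth 0
  add 237.119.164.0/24 -> H6 at depth 24
  del 234.208.0.0/12 (clear depth 12)
  ? 18.80.176.6  path d0:H4  best=H4
  ? 237.119.164.198  path d0:H4→d1:-→d2:-→d3:-→d4:-→d5:-→d6:-→d7:-→d8:-→d9:-→d10:-→d11:-→d12:-→d13:-→d14:-→d15:-→d16:-→d17:-→d18:-→d19:-→d20:-→d21:-→d22:-→d23:-→d24:H6→d25:-→d26:-→d27:-→d28:-→d29:-→d30:-→d31:-→d32:H2  best=H2
  ? 160.0.0.93  path d0:H4→d1:-→d2:-→d3:H5  best=H5
  ? 237.119.164.0  path d0:H4→d1:-→d2:-→d3:-→d4:-→d5:-→d6:-→d7:-→d8:-→d9:-→d10:-→d11:-→d12:-→d13:-→d14:-→d15:-→d16:-→d17:-→d18:-→d19:-→d20:-→d21:-→d22:-→d23:-→d24:H6  best=H6
  del 177.237.110.0/24 (clear depth 24)
  ? 237.119.164.198  path d0:H4→d1:-→d2:-→d3:-→d4:-→d5:-→d6:-→d7:-→d8:-→d9:-→d10:-→d11:-→d12:-→d13:-→d14:-→d15:-→d16:-→d17:-→d18:-→d19:-→d20:-→d21:-→d22:-→d23:-→d24:H6→d25:-→d26:-→d27:-→d28:-→d29:-→d30:-→d31:-→d32:H2  best=H2
  ? 160.0.7.213  path d0:H4→d1:-→d2:-→d3:H5  best=H5
  del 237.119.164.0/24 (clear depth 24)
  add 177.237.110.232/31 -> H1 at depth 31
  add 237.119.164.192/28 -> H5 at depth 28
  add 237.119.164.198/32 -> H6 at depth 32
  ? 237.119.164.198  path d0:H4→d1:-→d2:-→d3:-→d4:-→d5:-→d6:-→d7:-→d8:-→d9:-→d10:-→d11:-→d12:-→d13:-→d14:-→d15:-→d16:-→d17:-→d18:-→d19:-→d20:-→d21:-→d22:-→d23:-→d24:-→d25:-→d26:-→d27:-→d28:H5→d29:-→d30:-→d31:-→d32:H6  best=H6
  add 234.219.197.128/25 -> H2 at depth 25
  add 234.0.0.0/8 -> H5 at depth 8
  add 237.119.164.192/28 -> H7 at depth 28
  ? 234.1.247.99  path d0:H4→d1:-→d2:-→d3:-→d4:-→d5:-→d6:-→d7:-→d8:H5  best=H5
  ? 237.119.164.193  path d0:H4→d1:-→d2:-→d3:-→d4:-→d5:-→d6:-→d7:-→d8:-→d9:-→d10:-→d11:-→d12:-→d13:-→d14:-→d15:-→d16:-→d17:-→d18:-→d19:-→d20:-→d21:-→d22:-→d23:-→d24:-→d25:-→d26:-→d27:-→d28:H7→d29:-  best=H7
  add 177.237.110.192/26 -> H0 at depth 26
  del 237.119.164.198/32 (clear depth 32)
  ? 177.237.110.232  path d0:H4→d1:-→d2:-→d3:H5→d4:-→d5:-→d6:-→d7:-→d8:-→d9:-→d10:-→d11:-→d12:-→d13:-→d14:-→d15:-→d16:-→d17:-→d18:-→d19:-→d20:-→d21:-→d22:-→d23:-→d24:-→d25:-→d26:H0→d27:-→d28:-→d29:-→d30:-→d31:H1  best=H1
  ? 177.237.102.232  path d0:H4→d1:-→d2:-→d3:H5→d4:-→d5:-→d6:-→d7:-→d8:-→d9:-→d10:-→d11:-→d12:-→d13:-→d14:-→d15:-→d16:-→d17:-→d18:-→d19:-→d20:-  best=H5

== LOOKUPS ==
["H0","H4","H2","H5","H6","H2","H5","H6","H5","H7","H1","H5"]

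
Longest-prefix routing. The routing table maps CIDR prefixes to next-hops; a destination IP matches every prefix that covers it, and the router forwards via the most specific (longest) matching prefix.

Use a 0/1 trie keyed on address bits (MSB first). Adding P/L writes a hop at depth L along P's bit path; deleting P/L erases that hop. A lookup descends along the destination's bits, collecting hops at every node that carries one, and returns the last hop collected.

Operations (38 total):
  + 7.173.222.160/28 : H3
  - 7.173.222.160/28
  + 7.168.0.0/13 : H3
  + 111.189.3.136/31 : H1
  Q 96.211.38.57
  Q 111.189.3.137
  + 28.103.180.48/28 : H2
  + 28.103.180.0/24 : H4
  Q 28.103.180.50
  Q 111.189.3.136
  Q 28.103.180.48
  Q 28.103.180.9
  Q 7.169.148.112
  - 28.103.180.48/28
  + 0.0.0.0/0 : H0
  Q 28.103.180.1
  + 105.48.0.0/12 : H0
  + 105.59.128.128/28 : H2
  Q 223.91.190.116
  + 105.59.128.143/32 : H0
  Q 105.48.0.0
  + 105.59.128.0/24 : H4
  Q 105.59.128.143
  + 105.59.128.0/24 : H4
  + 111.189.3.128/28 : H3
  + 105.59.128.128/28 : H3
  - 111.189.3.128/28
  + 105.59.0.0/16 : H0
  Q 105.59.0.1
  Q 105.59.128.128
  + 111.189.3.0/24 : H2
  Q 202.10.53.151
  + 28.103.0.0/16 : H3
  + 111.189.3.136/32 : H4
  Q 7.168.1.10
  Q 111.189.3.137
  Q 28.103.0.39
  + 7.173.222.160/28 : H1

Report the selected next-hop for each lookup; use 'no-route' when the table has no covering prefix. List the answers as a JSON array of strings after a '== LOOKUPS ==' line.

Apply in order:
  + 7.173.222.160/28 (H3) depth=28
  del 7.173.222.160/28 (clear depth 28)
  + 7.168.0.0/13 (H3) depth=13
  + 111.189.3.136/31 (H1) depth=31
  ? 96.211.38.57  path d0:-→d1:-→d2:-→d3:-→d4:-  best=no-route
  ? 111.189.3.137  path d0:-→d1:-→d2:-→d3:-→d4:-→d5:-→d6:-→d7:-→d8:-→d9:-→d10:-→d11:-→d12:-→d13:-→d14:-→d15:-→d16:-→d17:-→d18:-→d19:-→d20:-→d21:-→d22:-→d23:-→d24:-→d25:-→d26:-→d27:-→d28:-→d29:-→d30:-→d31:H1  best=H1
  + 28.103.180.48/28 (H2) depth=28
  + 28.103.180.0/24 (H4) depth=24
  ? 28.103.180.50  path d0:-→d1:-→d2:-→d3:-→d4:-→d5:-→d6:-→d7:-→d8:-→d9:-→d10:-→d11:-→d12:-→d13:-→d14:-→d15:-→d16:-→d17:-→d18:-→d19:-→d20:-→d21:-→d22:-→d23:-→d24:H4→d25:-→d26:-→d27:-→d28:H2  best=H2
  ? 111.189.3.136  path d0:-→d1:-→d2:-→d3:-→d4:-→d5:-→d6:-→d7:-→d8:-→d9:-→d10:-→d11:-→d12:-→d13:-→d14:-→d15:-→d16:-→d17:-→d18:-→d19:-→d20:-→d21:-→d22:-→d23:-→d24:-→d25:-→d26:-→d27:-→d28:-→d29:-→d30:-→d31:H1  best=H1
  ? 28.103.180.48  path d0:-→d1:-→d2:-→d3:-→d4:-→d5:-→d6:-→d7:-→d8:-→d9:-→d10:-→d11:-→d12:-→d13:-→d14:-→d15:-→d16:-→d17:-→d18:-→d19:-→d20:-→d21:-→d22:-→d23:-→d24:H4→d25:-→d26:-→d27:-→d28:H2  best=H2
  ? 28.103.180.9  path d0:-→d1:-→d2:-→d3:-→d4:-→d5:-→d6:-→d7:-→d8:-→d9:-→d10:-→d11:-→d12:-→d13:-→d14:-→d15:-→d16:-→d17:-→d18:-→d19:-→d20:-→d21:-→d22:-→d23:-→d24:H4→d25:-→d26:-  best=H4
  ? 7.169.148.112  path d0:-→d1:-→d2:-→d3:-→d4:-→d5:-→d6:-→d7:-→d8:-→d9:-→d10:-→d11:-→d12:-→d13:H3  best=H3
  del 28.103.180.48/28 (clear depth 28)
  + 0.0.0.0/0 (H0) depth=0
  ? 28.103.180.1  path d0:H0→d1:-→d2:-→d3:-→d4:-→d5:-→d6:-→d7:-→d8:-→d9:-→d10:-→d11:-→d12:-→d13:-→d14:-→d15:-→d16:-→d17:-→d18:-→d19:-→d20:-→d21:-→d22:-→d23:-→d24:H4→d25:-→d26:-  best=H4
  + 105.48.0.0/12 (H0) depth=12
  + 105.59.128.128/28 (H2) depth=28
  ? 223.91.190.116  path d0:H0  best=H0
  + 105.59.128.143/32 (H0) depth=32
  ? 105.48.0.0  path d0:H0→d1:-→d2:-→d3:-→d4:-→d5:-→d6:-→d7:-→d8:-→d9:-→d10:-→d11:-→d12:H0  best=H0
  + 105.59.128.0/24 (H4) depth=24
  ? 105.59.128.143  path d0:H0→d1:-→d2:-→d3:-→d4:-→d5:-→d6:-→d7:-→d8:-→d9:-→d10:-→d11:-→d12:H0→d13:-→d14:-→d15:-→d16:-→d17:-→d18:-→d19:-→d20:-→d21:-→d22:-→d23:-→d24:H4→d25:-→d26:-→d27:-→d28:H2→d29:-→d30:-→d31:-→d32:H0  best=H0
  + 105.59.128.0/24 (H4) depth=24
  + 111.189.3.128/28 (H3) depth=28
  + 105.59.128.128/28 (H3) depth=28
  del 111.189.3.128/28 (clear depth 28)
  + 105.59.0.0/16 (H0) depth=16
  ? 105.59.0.1  path d0:H0→d1:-→d2:-→d3:-→d4:-→d5:-→d6:-→d7:-→d8:-→d9:-→d10:-→d11:-→d12:H0→d13:-→d14:-→d15:-→d16:H0  best=H0
  ? 105.59.128.128  path d0:H0→d1:-→d2:-→d3:-→d4:-→d5:-→d6:-→d7:-→d8:-→d9:-→d10:-→d11:-→d12:H0→d13:-→d14:-→d15:-→d16:H0→d17:-→d18:-→d19:-→d20:-→d21:-→d22:-→d23:-→d24:H4→d25:-→d26:-→d27:-→d28:H3  best=H3
  + 111.189.3.0/24 (H2) depth=24
  ? 202.10.53.151  path d0:H0  best=H0
  + 28.103.0.0/16 (H3) depth=16
  + 111.189.3.136/32 (H4) depth=32
  ? 7.168.1.10  path d0:H0→d1:-→d2:-→d3:-→d4:-→d5:-→d6:-→d7:-→d8:-→d9:-→d10:-→d11:-→d12:-→d13:H3  best=H3
  ? 111.189.3.137  path d0:H0→d1:-→d2:-→d3:-→d4:-→d5:-→d6:-→d7:-→d8:-→d9:-→d10:-→d11:-→d12:-→d13:-→d14:-→d15:-→d16:-→d17:-→d18:-→d19:-→d20:-→d21:-→d22:-→d23:-→d24:H2→d25:-→d26:-→d27:-→d28:-→d29:-→d30:-→d31:H1  best=H1
  ? 28.103.0.39  path d0:H0→d1:-→d2:-→d3:-→d4:-→d5:-→d6:-→d7:-→d8:-→d9:-→d10:-→d11:-→d12:-→d13:-→d14:-→d15:-→d16:H3  best=H3
  + 7.173.222.160/28 (H1) depth=28

== LOOKUPS ==
["no-route","H1","H2","H1","H2","H4","H3","H4","H0","H0","H0","H0","H3","H0","H3","H1","H3"]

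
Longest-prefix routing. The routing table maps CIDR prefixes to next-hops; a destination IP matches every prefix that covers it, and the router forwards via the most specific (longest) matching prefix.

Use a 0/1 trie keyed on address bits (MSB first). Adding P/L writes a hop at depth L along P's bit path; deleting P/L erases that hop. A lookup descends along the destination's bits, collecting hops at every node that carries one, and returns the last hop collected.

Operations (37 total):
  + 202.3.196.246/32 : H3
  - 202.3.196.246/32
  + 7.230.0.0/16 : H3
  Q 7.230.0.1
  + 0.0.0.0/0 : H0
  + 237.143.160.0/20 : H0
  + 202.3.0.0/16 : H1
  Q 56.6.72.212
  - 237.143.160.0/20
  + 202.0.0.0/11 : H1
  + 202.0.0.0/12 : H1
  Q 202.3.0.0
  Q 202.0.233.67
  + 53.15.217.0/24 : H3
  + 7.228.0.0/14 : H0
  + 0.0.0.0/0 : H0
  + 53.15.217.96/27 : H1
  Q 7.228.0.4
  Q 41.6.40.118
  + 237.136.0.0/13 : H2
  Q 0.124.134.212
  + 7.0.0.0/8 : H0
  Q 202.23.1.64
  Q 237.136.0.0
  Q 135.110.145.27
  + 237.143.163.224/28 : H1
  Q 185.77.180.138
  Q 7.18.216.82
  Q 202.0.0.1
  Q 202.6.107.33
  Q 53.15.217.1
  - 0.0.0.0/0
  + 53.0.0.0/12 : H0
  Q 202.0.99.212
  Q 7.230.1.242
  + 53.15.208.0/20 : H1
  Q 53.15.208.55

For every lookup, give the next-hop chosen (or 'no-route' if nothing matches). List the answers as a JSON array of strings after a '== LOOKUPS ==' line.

Process each operation:
  add 202.3.196.246/32 -> H3 at depth 32
  - 202.3.196.246/32 clear@32
  add 7.230.0.0/16 -> H3 at depth 16
  lookup 7.230.0.1: bits 0000011111100110 walk d0:-→d1:-→d2:-→d3:-→d4:-→d5:-→d6:-→d7:-→d8:-→d9:-→d10:-→d11:-→d12:-→d13:-→d14:-→d15:-→d16:H3 -> H3
  add 0.0.0.0/0 -> H0 at depth 0
  add 237.143.160.0/20 -> H0 at depth 20
  add 202.3.0.0/16 -> H1 at depth 16
  lookup 56.6.72.212: bits 00 walk d0:H0→d1:-→d2:- -> H0
  - 237.143.160.0/20 clear@20
  add 202.0.0.0/11 -> H1 at depth 11
  add 202.0.0.0/12 -> H1 at depth 12
  lookup 202.3.0.0: bits 1100101000000011 walk d0:H0→d1:-→d2:-→d3:-→d4:-→d5:-→d6:-→d7:-→d8:-→d9:-→d10:-→d11:H1→d12:H1→d13:-→d14:-→d15:-→d16:H1 -> H1
  lookup 202.0.233.67: bits 11001010000000 walk d0:H0→d1:-→d2:-→d3:-→d4:-→d5:-→d6:-→d7:-→d8:-→d9:-→d10:-→d11:H1→d12:H1→d13:-→d14:- -> H1
  add 53.15.217.0/24 -> H3 at depth 24
  add 7.228.0.0/14 -> H0 at depth 14
  add 0.0.0.0/0 -> H0 at depth 0
  add 53.15.217.96/27 -> H1 at depth 27
  lookup 7.228.0.4: bits 00000111111001 walk d0:H0→d1:-→d2:-→d3:-→d4:-→d5:-→d6:-→d7:-→d8:-→d9:-→d10:-→d11:-→d12:-→d13:-→d14:H0 -> H0
  lookup 41.6.40.118: bits 001 walk d0:H0→d1:-→d2:-→d3:- -> H0
  add 237.136.0.0/13 -> H2 at depth 13
  lookup 0.124.134.212: bits 00000 walk d0:H0→d1:-→d2:-→d3:-→d4:-→d5:- -> H0
  add 7.0.0.0/8 -> H0 at depth 8
  lookup 202.23.1.64: bits 11001010000 walk d0:H0→d1:-→d2:-→d3:-→d4:-→d5:-→d6:-→d7:-→d8:-→d9:-→d10:-→d11:H1 -> H1
  lookup 237.136.0.0: bits 1110110110001 walk d0:H0→d1:-→d2:-→d3:-→d4:-→d5:-→d6:-→d7:-→d8:-→d9:-→d10:-→d11:-→d12:-→d13:H2 -> H2
  lookup 135.110.145.27: bits 1 walk d0:H0→d1:- -> H0
  add 237.143.163.224/28 -> H1 at depth 28
  lookup 185.77.180.138: bits 1 walk d0:H0→d1:- -> H0
  lookup 7.18.216.82: bits 00000111 walk d0:H0→d1:-→d2:-→d3:-→d4:-→d5:-→d6:-→d7:-→d8:H0 -> H0
  lookup 202.0.0.1: bits 11001010000000 walk d0:H0→d1:-→d2:-→d3:-→d4:-→d5:-→d6:-→d7:-→d8:-→d9:-→d10:-→d11:H1→d12:H1→d13:-→d14:- -> H1
  lookup 202.6.107.33: bits 1100101000000 walk d0:H0→d1:-→d2:-→d3:-→d4:-→d5:-→d6:-→d7:-→d8:-→d9:-→d10:-→d11:H1→d12:H1→d13:- -> H1
  lookup 53.15.217.1: bits 0011010100001111110110010 walk d0:H0→d1:-→d2:-→d3:-→d4:-→d5:-→d6:-→d7:-→d8:-→d9:-→d10:-→d11:-→d12:-→d13:-→d14:-→d15:-→d16:-→d17:-→d18:-→d19:-→d20:-→d21:-→d22:-→d23:-→d24:H3→d25:- -> H3
  - 0.0.0.0/0 clear@0
  add 53.0.0.0/12 -> H0 at depth 12
  lookup 202.0.99.212: bits 11001010000000 walk d0:-→d1:-→d2:-→d3:-→d4:-→d5:-→d6:-→d7:-→d8:-→d9:-→d10:-→d11:H1→d12:H1→d13:-→d14:- -> H1
  lookup 7.230.1.242: bits 0000011111100110 walk d0:-→d1:-→d2:-→d3:-→d4:-→d5:-→d6:-→d7:-→d8:H0→d9:-→d10:-→d11:-→d12:-→d13:-→d14:H0→d15:-→d16:H3 -> H3
  add 53.15.208.0/20 -> H1 at depth 20
  lookup 53.15.208.55: bits 00110101000011111101 walk d0:-→d1:-→d2:-→d3:-→d4:-→d5:-→d6:-→d7:-→d8:-→d9:-→d10:-→d11:-→d12:H0→d13:-→d14:-→d15:-→d16:-→d17:-→d18:-→d19:-→d20:H1 -> H1

== LOOKUPS ==
["H3","H0","H1","H1","H0","H0","H0","H1","H2","H0","H0","H0","H1","H1","H3","H1","H3","H1"]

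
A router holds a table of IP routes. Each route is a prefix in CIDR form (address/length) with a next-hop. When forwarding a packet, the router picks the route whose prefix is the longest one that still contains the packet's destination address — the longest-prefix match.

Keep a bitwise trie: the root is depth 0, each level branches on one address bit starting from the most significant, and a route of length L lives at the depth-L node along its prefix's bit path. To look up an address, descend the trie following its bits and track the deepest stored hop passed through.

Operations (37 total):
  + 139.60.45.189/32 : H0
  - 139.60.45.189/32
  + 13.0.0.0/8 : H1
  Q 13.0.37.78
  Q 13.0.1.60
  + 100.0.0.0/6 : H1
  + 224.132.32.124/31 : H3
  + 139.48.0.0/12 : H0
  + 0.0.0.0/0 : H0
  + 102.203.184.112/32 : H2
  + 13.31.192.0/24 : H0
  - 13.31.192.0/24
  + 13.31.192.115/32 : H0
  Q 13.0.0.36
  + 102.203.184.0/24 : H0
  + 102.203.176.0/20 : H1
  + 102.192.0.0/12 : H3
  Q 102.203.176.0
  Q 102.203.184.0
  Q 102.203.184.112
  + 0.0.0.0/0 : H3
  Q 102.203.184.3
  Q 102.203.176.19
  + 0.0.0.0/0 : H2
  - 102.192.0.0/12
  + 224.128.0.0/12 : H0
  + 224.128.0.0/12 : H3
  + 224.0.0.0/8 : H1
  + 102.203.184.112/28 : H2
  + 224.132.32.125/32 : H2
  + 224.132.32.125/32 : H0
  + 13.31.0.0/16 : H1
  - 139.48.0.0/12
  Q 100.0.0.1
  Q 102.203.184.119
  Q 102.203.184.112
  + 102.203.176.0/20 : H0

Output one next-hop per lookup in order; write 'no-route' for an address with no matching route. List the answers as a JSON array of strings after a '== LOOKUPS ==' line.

Process each operation:
  + 139.60.45.189/32 (H0) depth=32
  del 139.60.45.189/32 (clear depth 32)
  + 13.0.0.0/8 (H1) depth=8
  lookup 13.0.37.78: bits 00001101 walk d0:-→d1:-→d2:-→d3:-→d4:-→d5:-→d6:-→d7:-→d8:H1 -> H1
  lookup 13.0.1.60: bits 00001101 walk d0:-→d1:-→d2:-→d3:-→d4:-→d5:-→d6:-→d7:-→d8:H1 -> H1
  + 100.0.0.0/6 (H1) depth=6
  + 224.132.32.124/31 (H3) depth=31
  + 139.48.0.0/12 (H0) depth=12
  + 0.0.0.0/0 (H0) depth=0
  + 102.203.184.112/32 (H2) depth=32
  + 13.31.192.0/24 (H0) depth=24
  del 13.31.192.0/24 (clear depth 24)
  + 13.31.192.115/32 (H0) depth=32
  lookup 13.0.0.36: bits 00001101000 walk d0:H0→d1:-→d2:-→d3:-→d4:-→d5:-→d6:-→d7:-→d8:H1→d9:-→d10:-→d11:- -> H1
  + 102.203.184.0/24 (H0) depth=24
  + 102.203.176.0/20 (H1) depth=20
  + 102.192.0.0/12 (H3) depth=12
  lookup 102.203.176.0: bits 01100110110010111011 walk d0:H0→d1:-→d2:-→d3:-→d4:-→d5:-→d6:H1→d7:-→d8:-→d9:-→d10:-→d11:-→d12:H3→d13:-→d14:-→d15:-→d16:-→d17:-→d18:-→d19:-→d20:H1 -> H1
  lookup 102.203.184.0: bits 0110011011001011101110000 walk d0:H0→d1:-→d2:-→d3:-→d4:-→d5:-→d6:H1→d7:-→d8:-→d9:-→d10:-→d11:-→d12:H3→d13:-→d14:-→d15:-→d16:-→d17:-→d18:-→d19:-→d20:H1→d21:-→d22:-→d23:-→d24:H0→d25:- -> H0
  lookup 102.203.184.112: bits 01100110110010111011100001110000 walk d0:H0→d1:-→d2:-→d3:-→d4:-→d5:-→d6:H1→d7:-→d8:-→d9:-→d10:-→d11:-→d12:H3→d13:-→d14:-→d15:-→d16:-→d17:-→d18:-→d19:-→d20:H1→d21:-→d22:-→d23:-→d24:H0→d25:-→d26:-→d27:-→d28:-→d29:-→d30:-→d31:-→d32:H2 -> H2
  + 0.0.0.0/0 (H3) depth=0
  lookup 102.203.184.3: bits 0110011011001011101110000 walk d0:H3→d1:-→d2:-→d3:-→d4:-→d5:-→d6:H1→d7:-→d8:-→d9:-→d10:-→d11:-→d12:H3→d13:-→d14:-→d15:-→d16:-→d17:-→d18:-→d19:-→d20:H1→d21:-→d22:-→d23:-→d24:H0→d25:- -> H0
  lookup 102.203.176.19: bits 01100110110010111011 walk d0:H3→d1:-→d2:-→d3:-→d4:-→d5:-→d6:H1→d7:-→d8:-→d9:-→d10:-→d11:-→d12:H3→d13:-→d14:-→d15:-→d16:-→d17:-→d18:-→d19:-→d20:H1 -> H1
  + 0.0.0.0/0 (H2) depth=0
  del 102.192.0.0/12 (clear depth 12)
  + 224.128.0.0/12 (H0) depth=12
  + 224.128.0.0/12 (H3) depth=12
  + 224.0.0.0/8 (H1) depth=8
  + 102.203.184.112/28 (H2) depth=28
  + 224.132.32.125/32 (H2) depth=32
  + 224.132.32.125/32 (H0) depth=32
  + 13.31.0.0/16 (H1) depth=16
  del 139.48.0.0/12 (clear depth 12)
  lookup 100.0.0.1: bits 011001 walk d0:H2→d1:-→d2:-→d3:-→d4:-→d5:-→d6:H1 -> H1
  lookup 102.203.184.119: bits 01100110110010111011100001110 walk d0:H2→d1:-→d2:-→d3:-→d4:-→d5:-→d6:H1→d7:-→d8:-→d9:-→d10:-→d11:-→d12:-→d13:-→d14:-→d15:-→d16:-→d17:-→d18:-→d19:-→d20:H1→d21:-→d22:-→d23:-→d24:H0→d25:-→d26:-→d27:-→d28:H2→d29:- -> H2
  lookup 102.203.184.112: bits 01100110110010111011100001110000 walk d0:H2→d1:-→d2:-→d3:-→d4:-→d5:-→d6:H1→d7:-→d8:-→d9:-→d10:-→d11:-→d12:-→d13:-→d14:-→d15:-→d16:-→d17:-→d18:-→d19:-→d20:H1→d21:-→d22:-→d23:-→d24:H0→d25:-→d26:-→d27:-→d28:H2→d29:-→d30:-→d31:-→d32:H2 -> H2
  + 102.203.176.0/20 (H0) depth=20

== LOOKUPS ==
["H1","H1","H1","H1","H0","H2","H0","H1","H1","H2","H2"]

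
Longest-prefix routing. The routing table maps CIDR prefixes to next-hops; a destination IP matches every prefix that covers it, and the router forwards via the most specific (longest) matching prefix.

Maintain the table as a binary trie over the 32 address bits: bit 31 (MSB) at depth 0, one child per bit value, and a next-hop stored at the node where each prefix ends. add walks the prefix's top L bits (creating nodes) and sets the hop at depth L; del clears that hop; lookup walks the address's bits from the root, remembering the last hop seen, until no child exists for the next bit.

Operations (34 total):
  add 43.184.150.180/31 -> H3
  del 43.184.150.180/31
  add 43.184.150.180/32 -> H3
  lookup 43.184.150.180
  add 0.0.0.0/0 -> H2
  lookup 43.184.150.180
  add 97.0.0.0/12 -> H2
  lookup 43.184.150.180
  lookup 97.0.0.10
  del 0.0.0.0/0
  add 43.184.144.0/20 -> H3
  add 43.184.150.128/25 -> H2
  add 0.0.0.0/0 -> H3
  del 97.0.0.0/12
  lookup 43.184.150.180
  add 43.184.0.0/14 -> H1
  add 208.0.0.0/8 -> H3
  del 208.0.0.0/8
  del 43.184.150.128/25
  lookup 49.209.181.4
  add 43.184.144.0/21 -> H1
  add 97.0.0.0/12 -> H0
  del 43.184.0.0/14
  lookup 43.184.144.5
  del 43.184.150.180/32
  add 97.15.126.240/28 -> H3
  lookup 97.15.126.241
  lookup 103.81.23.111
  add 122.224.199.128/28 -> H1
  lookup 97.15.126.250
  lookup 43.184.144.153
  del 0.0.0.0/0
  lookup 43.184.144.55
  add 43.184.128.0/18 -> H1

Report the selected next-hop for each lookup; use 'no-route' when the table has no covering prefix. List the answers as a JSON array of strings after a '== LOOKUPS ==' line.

Process each operation:
  add 43.184.150.180/31 -> H3 at depth 31
  - 43.184.150.180/31 clear@31
  add 43.184.150.180/32 -> H3 at depth 32
  ? 43.184.150.180  path d0:-→d1:-→d2:-→d3:-→d4:-→d5:-→d6:-→d7:-→d8:-→d9:-→d10:-→d11:-→d12:-→d13:-→d14:-→d15:-→d16:-→d17:-→d18:-→d19:-→d20:-→d21:-→d22:-→d23:-→d24:-→d25:-→d26:-→d27:-→d28:-→d29:-→d30:-→d31:-→d32:H3  best=H3
  add 0.0.0.0/0 -> H2 at depth 0
  ? 43.184.150.180  path d0:H2→d1:-→d2:-→d3:-→d4:-→d5:-→d6:-→d7:-→d8:-→d9:-→d10:-→d11:-→d12:-→d13:-→d14:-→d15:-→d16:-→d17:-→d18:-→d19:-→d20:-→d21:-→d22:-→d23:-→d24:-→d25:-→d26:-→d27:-→d28:-→d29:-→d30:-→d31:-→d32:H3  best=H3
  add 97.0.0.0/12 -> H2 at depth 12
  ? 43.184.150.180  path d0:H2→d1:-→d2:-→d3:-→d4:-→d5:-→d6:-→d7:-→d8:-→d9:-→d10:-→d11:-→d12:-→d13:-→d14:-→d15:-→d16:-→d17:-→d18:-→d19:-→d20:-→d21:-→d22:-→d23:-→d24:-→d25:-→d26:-→d27:-→d28:-→d29:-→d30:-→d31:-→d32:H3  best=H3
  ? 97.0.0.10  path d0:H2→d1:-→d2:-→d3:-→d4:-→d5:-→d6:-→d7:-→d8:-→d9:-→d10:-→d11:-→d12:H2  best=H2
  - 0.0.0.0/0 clear@0
  add 43.184.144.0/20 -> H3 at depth 20
  add 43.184.150.128/25 -> H2 at depth 25
  add 0.0.0.0/0 -> H3 at depth 0
  - 97.0.0.0/12 clear@12
  ? 43.184.150.180  path d0:H3→d1:-→d2:-→d3:-→d4:-→d5:-→d6:-→d7:-→d8:-→d9:-→d10:-→d11:-→d12:-→d13:-→d14:-→d15:-→d16:-→d17:-→d18:-→d19:-→d20:H3→d21:-→d22:-→d23:-→d24:-→d25:H2→d26:-→d27:-→d28:-→d29:-→d30:-→d31:-→d32:H3  best=H3
  add 43.184.0.0/14 -> H1 at depth 14
  add 208.0.0.0/8 -> H3 at depth 8
  - 208.0.0.0/8 clear@8
  - 43.184.150.128/25 clear@25
  ? 49.209.181.4  path d0:H3→d1:-→d2:-→d3:-  best=H3
  add 43.184.144.0/21 -> H1 at depth 21
  add 97.0.0.0/12 -> H0 at depth 12
  - 43.184.0.0/14 clear@14
  ? 43.184.144.5  path d0:H3→d1:-→d2:-→d3:-→d4:-→d5:-→d6:-→d7:-→d8:-→d9:-→d10:-→d11:-→d12:-→d13:-→d14:-→d15:-→d16:-→d17:-→d18:-→d19:-→d20:H3→d21:H1  best=H1
  - 43.184.150.180/32 clear@32
  add 97.15.126.240/28 -> H3 at depth 28
  ? 97.15.126.241  path d0:H3→d1:-→d2:-→d3:-→d4:-→d5:-→d6:-→d7:-→d8:-→d9:-→d10:-→d11:-→d12:H0→d13:-→d14:-→d15:-→d16:-→d17:-→d18:-→d19:-→d20:-→d21:-→d22:-→d23:-→d24:-→d25:-→d26:-→d27:-→d28:H3  best=H3
  ? 103.81.23.111  path d0:H3→d1:-→d2:-→d3:-→d4:-→d5:-  best=H3
  add 122.224.199.128/28 -> H1 at depth 28
  ? 97.15.126.250  path d0:H3→d1:-→d2:-→d3:-→d4:-→d5:-→d6:-→d7:-→d8:-→d9:-→d10:-→d11:-→d12:H0→d13:-→d14:-→d15:-→d16:-→d17:-→d18:-→d19:-→d20:-→d21:-→d22:-→d23:-→d24:-→d25:-→d26:-→d27:-→d28:H3  best=H3
  ? 43.184.144.153  path d0:H3→d1:-→d2:-→d3:-→d4:-→d5:-→d6:-→d7:-→d8:-→d9:-→d10:-→d11:-→d12:-→d13:-→d14:-→d15:-→d16:-→d17:-→d18:-→d19:-→d20:H3→d21:H1  best=H1
  - 0.0.0.0/0 clear@0
  ? 43.184.144.55  path d0:-→d1:-→d2:-→d3:-→d4:-→d5:-→d6:-→d7:-→d8:-→d9:-→d10:-→d11:-→d12:-→d13:-→d14:-→d15:-→d16:-→d17:-→d18:-→d19:-→d20:H3→d21:H1  best=H1
  add 43.184.128.0/18 -> H1 at depth 18

== LOOKUPS ==
["H3","H3","H3","H2","H3","H3","H1","H3","H3","H3","H1","H1"]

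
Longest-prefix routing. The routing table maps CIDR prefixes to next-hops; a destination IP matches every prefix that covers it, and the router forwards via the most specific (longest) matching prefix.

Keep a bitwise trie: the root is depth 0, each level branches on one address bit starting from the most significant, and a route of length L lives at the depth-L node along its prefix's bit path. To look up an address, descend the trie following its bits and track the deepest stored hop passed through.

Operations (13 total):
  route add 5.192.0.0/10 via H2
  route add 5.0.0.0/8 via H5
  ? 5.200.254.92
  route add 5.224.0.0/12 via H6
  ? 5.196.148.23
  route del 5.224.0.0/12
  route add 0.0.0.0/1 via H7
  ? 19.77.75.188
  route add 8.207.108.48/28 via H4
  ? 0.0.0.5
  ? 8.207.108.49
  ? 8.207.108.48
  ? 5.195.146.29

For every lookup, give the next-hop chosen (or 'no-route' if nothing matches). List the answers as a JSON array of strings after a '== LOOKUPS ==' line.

Trace:
  + 5.192.0.0/10 (H2) depth=10
  + 5.0.0.0/8 (H5) depth=8
  ? 5.200.254.92  path d0:-→d1:-→d2:-→d3:-→d4:-→d5:-→d6:-→d7:-→d8:H5→d9:-→d10:H2  best=H2
  + 5.224.0.0/12 (H6) depth=12
  ? 5.196.148.23  path d0:-→d1:-→d2:-→d3:-→d4:-→d5:-→d6:-→d7:-→d8:H5→d9:-→d10:H2  best=H2
  del 5.224.0.0/12 (clear depth 12)
  + 0.0.0.0/1 (H7) depth=1
  ? 19.77.75.188  path d0:-→d1:H7→d2:-→d3:-  best=H7
  + 8.207.108.48/28 (H4) depth=28
  ? 0.0.0.5  path d0:-→d1:H7→d2:-→d3:-→d4:-→d5:-  best=H7
  ? 8.207.108.49  path d0:-→d1:H7→d2:-→d3:-→d4:-→d5:-→d6:-→d7:-→d8:-→d9:-→d10:-→d11:-→d12:-→d13:-→d14:-→d15:-→d16:-→d17:-→d18:-→d19:-→d20:-→d21:-→d22:-→d23:-→d24:-→d25:-→d26:-→d27:-→d28:H4  best=H4
  ? 8.207.108.48  path d0:-→d1:H7→d2:-→d3:-→d4:-→d5:-→d6:-→d7:-→d8:-→d9:-→d10:-→d11:-→d12:-→d13:-→d14:-→d15:-→d16:-→d17:-→d18:-→d19:-→d20:-→d21:-→d22:-→d23:-→d24:-→d25:-→d26:-→d27:-→d28:H4  best=H4
  ? 5.195.146.29  path d0:-→d1:H7→d2:-→d3:-→d4:-→d5:-→d6:-→d7:-→d8:H5→d9:-→d10:H2  best=H2

== LOOKUPS ==
["H2","H2","H7","H7","H4","H4","H2"]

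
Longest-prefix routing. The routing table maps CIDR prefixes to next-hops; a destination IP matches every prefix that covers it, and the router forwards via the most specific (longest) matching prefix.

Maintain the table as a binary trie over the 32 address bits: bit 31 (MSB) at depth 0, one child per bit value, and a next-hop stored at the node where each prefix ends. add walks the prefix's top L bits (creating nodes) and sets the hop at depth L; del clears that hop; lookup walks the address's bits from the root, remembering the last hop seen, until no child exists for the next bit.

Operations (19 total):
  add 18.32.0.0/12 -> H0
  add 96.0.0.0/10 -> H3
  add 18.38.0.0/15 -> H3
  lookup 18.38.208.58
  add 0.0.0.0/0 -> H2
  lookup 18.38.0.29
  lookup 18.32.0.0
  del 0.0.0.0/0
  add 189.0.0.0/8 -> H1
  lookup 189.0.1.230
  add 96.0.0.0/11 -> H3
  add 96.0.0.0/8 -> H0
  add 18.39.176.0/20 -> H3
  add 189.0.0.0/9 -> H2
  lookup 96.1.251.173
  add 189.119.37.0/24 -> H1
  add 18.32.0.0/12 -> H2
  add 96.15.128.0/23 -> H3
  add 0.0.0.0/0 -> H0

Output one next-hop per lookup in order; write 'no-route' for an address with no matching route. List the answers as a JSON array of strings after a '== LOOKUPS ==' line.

Apply in order:
  add 18.32.0.0/12 -> H0 at depth 12
  add 96.0.0.0/10 -> H3 at depth 10
  add 18.38.0.0/15 -> H3 at depth 15
  Q 18.38.208.58: descend 000100100010011 ; hops seen [H0,H3] ; pick H3
  add 0.0.0.0/0 -> H2 at depth 0
  Q 18.38.0.29: descend 000100100010011 ; hops seen [H2,H0,H3] ; pick H3
  Q 18.32.0.0: descend 0001001000100 ; hops seen [H2,H0] ; pick H0
  - 0.0.0.0/0 clear@0
  add 189.0.0.0/8 -> H1 at depth 8
  Q 189.0.1.230: descend 10111101 ; hops seen [H1] ; pick H1
  add 96.0.0.0/11 -> H3 at depth 11
  add 96.0.0.0/8 -> H0 at depth 8
  add 18.39.176.0/20 -> H3 at depth 20
  add 189.0.0.0/9 -> H2 at depth 9
  Q 96.1.251.173: descend 01100000000 ; hops seen [H0,H3,H3] ; pick H3
  add 189.119.37.0/24 -> H1 at depth 24
  add 18.32.0.0/12 -> H2 at depth 12
  add 96.15.128.0/23 -> H3 at depth 23
  add 0.0.0.0/0 -> H0 at depth 0

== LOOKUPS ==
["H3","H3","H0","H1","H3"]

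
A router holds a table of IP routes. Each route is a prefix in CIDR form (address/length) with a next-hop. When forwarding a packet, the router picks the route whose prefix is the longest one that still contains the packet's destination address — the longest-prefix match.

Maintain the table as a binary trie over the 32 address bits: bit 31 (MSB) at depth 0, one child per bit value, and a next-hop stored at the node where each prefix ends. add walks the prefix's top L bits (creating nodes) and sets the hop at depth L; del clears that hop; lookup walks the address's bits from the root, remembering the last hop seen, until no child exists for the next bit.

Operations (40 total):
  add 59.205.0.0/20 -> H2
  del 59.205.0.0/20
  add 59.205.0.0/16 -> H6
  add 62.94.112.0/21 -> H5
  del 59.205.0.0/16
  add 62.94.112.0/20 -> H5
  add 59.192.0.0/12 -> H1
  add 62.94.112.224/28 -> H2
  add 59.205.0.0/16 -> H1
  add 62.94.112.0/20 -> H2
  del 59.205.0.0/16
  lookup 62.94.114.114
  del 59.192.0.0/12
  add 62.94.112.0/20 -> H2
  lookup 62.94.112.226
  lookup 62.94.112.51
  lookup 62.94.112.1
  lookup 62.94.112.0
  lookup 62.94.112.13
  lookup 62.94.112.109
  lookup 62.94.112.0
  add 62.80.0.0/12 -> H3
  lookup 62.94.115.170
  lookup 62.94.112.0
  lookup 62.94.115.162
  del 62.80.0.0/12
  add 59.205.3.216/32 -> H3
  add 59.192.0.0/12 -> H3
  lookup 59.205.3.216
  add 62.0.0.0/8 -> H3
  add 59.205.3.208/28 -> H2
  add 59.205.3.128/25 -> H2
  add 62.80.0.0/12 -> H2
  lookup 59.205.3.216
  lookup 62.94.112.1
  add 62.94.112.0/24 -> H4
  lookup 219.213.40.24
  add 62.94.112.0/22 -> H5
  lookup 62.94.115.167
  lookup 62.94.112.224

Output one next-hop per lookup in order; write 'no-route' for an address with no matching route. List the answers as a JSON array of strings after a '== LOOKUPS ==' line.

Process each operation:
  + 59.205.0.0/20 (H2) depth=20
  del 59.205.0.0/20 (clear depth 20)
  + 59.205.0.0/16 (H6) depth=16
  + 62.94.112.0/21 (H5) depth=21
  del 59.205.0.0/16 (clear depth 16)
  + 62.94.112.0/20 (H5) depth=20
  + 59.192.0.0/12 (H1) depth=12
  + 62.94.112.224/28 (H2) depth=28
  + 59.205.0.0/16 (H1) depth=16
  + 62.94.112.0/20 (H2) depth=20
  del 59.205.0.0/16 (clear depth 16)
  Q 62.94.114.114: descend 0011111001011110011100 ; hops seen [H2,H5] ; pick H5
  del 59.192.0.0/12 (clear depth 12)
  + 62.94.112.0/20 (H2) depth=20
  Q 62.94.112.226: descend 0011111001011110011100001110 ; hops seen [H2,H5,H2] ; pick H2
  Q 62.94.112.51: descend 001111100101111001110000 ; hops seen [H2,H5] ; pick H5
  Q 62.94.112.1: descend 001111100101111001110000 ; hops seen [H2,H5] ; pick H5
  Q 62.94.112.0: descend 001111100101111001110000 ; hops seen [H2,H5] ; pick H5
  Q 62.94.112.13: descend 001111100101111001110000 ; hops seen [H2,H5] ; pick H5
  Q 62.94.112.109: descend 001111100101111001110000 ; hops seen [H2,H5] ; pick H5
  Q 62.94.112.0: descend 001111100101111001110000 ; hops seen [H2,H5] ; pick H5
  + 62.80.0.0/12 (H3) depth=12
  Q 62.94.115.170: descend 0011111001011110011100 ; hops seen [H3,H2,H5] ; pick H5
  Q 62.94.112.0: descend 001111100101111001110000 ; hops seen [H3,H2,H5] ; pick H5
  Q 62.94.115.162: descend 0011111001011110011100 ; hops seen [H3,H2,H5] ; pick H5
  del 62.80.0.0/12 (clear depth 12)
  + 59.205.3.216/32 (H3) depth=32
  + 59.192.0.0/12 (H3) depth=12
  Q 59.205.3.216: descend 00111011110011010000001111011000 ; hops seen [H3,H3] ; pick H3
  + 62.0.0.0/8 (H3) depth=8
  + 59.205.3.208/28 (H2) depth=28
  + 59.205.3.128/25 (H2) depth=25
  + 62.80.0.0/12 (H2) depth=12
  Q 59.205.3.216: descend 00111011110011010000001111011000 ; hops seen [H3,H2,H2,H3] ; pick H3
  Q 62.94.112.1: descend 001111100101111001110000 ; hops seen [H3,H2,H2,H5] ; pick H5
  + 62.94.112.0/24 (H4) depth=24
  Q 219.213.40.24: descend ε ; hops seen [∅] ; pick no-route
  + 62.94.112.0/22 (H5) depth=22
  Q 62.94.115.167: descend 0011111001011110011100 ; hops seen [H3,H2,H2,H5,H5] ; pick H5
  Q 62.94.112.224: descend 0011111001011110011100001110 ; hops seen [H3,H2,H2,H5,H5,H4,H2] ; pick H2

== LOOKUPS ==
["H5","H2","H5","H5","H5","H5","H5","H5","H5","H5","H5","H3","H3","H5","no-route","H5","H2"]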